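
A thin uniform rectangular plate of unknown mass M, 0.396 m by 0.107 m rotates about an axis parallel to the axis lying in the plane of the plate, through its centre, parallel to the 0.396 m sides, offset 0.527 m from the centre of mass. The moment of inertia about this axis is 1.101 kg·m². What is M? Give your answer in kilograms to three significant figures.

I = I_cm + Md² = (1/12)Mb² + Md² = M·[0.0833333·(0.107)² + (0.527)²] = M·0.27868.
So M = 1.101 / 0.27868 = 3.9507 kg.

3.95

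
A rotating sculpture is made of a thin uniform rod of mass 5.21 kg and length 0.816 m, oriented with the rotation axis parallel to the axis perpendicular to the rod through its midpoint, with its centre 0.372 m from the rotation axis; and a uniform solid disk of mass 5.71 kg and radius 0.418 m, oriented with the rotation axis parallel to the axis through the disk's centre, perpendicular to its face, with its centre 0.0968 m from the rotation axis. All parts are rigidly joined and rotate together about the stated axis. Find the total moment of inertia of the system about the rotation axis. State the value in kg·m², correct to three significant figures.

Thin rod: I_cm = (1/12)ML² = (1/12)(5.21)(0.816)² = 0.28909 kg·m²; centre at d = 0.372 m, so the parallel axis theorem gives I = 0.28909 + (5.21)(0.372)² = 1.0101 kg·m².
Solid disk: I_cm = (1/2)MR² = (1/2)(5.71)(0.418)² = 0.49884 kg·m²; centre at d = 0.0968 m, so the parallel axis theorem gives I = 0.49884 + (5.71)(0.0968)² = 0.55234 kg·m².
Total I = 1.0101 + 0.55234 = 1.5624 kg·m².

1.56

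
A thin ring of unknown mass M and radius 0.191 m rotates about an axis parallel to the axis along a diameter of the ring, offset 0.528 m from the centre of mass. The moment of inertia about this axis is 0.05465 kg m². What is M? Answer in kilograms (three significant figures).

0.184

I = I_cm + Md² = (1/2)MR² + Md² = M·[0.5·(0.191)² + (0.528)²] = M·0.29702.
So M = 0.05465 / 0.29702 = 0.18399 kg.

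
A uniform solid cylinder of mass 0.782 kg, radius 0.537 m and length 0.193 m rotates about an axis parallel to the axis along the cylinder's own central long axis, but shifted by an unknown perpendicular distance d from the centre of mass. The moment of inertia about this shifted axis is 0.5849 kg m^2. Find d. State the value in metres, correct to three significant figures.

0.777

About the centre-of-mass axis, I_cm = (1/2)MR² = (1/2)(0.782)(0.537)² = 0.11275 kg m^2.
Parallel axis theorem: I = I_cm + Md², so Md² = 0.5849 − 0.11275 = 0.47215 kg m^2.
d = √(0.47215 / 0.782) = 0.77703 m.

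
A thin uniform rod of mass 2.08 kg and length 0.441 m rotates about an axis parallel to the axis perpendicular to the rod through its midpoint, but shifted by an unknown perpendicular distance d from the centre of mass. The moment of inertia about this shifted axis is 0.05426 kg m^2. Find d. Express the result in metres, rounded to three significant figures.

About the centre-of-mass axis, I_cm = (1/12)ML² = (1/12)(2.08)(0.441)² = 0.03371 kg m^2.
Parallel axis theorem: I = I_cm + Md², so Md² = 0.05426 − 0.03371 = 0.02055 kg m^2.
d = √(0.02055 / 2.08) = 0.099397 m.

0.0994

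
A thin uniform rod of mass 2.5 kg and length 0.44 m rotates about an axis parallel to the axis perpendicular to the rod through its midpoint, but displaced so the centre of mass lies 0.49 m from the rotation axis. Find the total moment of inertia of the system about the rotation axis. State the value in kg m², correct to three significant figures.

0.641

I_cm = (1/12)ML² = (1/12)(2.5)(0.44)² = 0.040333 kg m²; centre at d = 0.49 m, so the parallel axis theorem gives I = 0.040333 + (2.5)(0.49)² = 0.64058 kg m².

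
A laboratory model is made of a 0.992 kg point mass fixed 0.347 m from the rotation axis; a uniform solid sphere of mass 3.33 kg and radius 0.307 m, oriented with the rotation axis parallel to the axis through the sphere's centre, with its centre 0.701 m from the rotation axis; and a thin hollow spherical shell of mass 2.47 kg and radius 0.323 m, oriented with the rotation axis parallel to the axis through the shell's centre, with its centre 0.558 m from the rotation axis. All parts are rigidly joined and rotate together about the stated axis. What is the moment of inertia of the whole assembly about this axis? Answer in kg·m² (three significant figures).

Point mass: I_cm = 0; centre at d = 0.347 m, so I = I_cm + Md² gives I = 0 + (0.992)(0.347)² = 0.11945 kg·m².
Solid sphere: I_cm = (2/5)MR² = (2/5)(3.33)(0.307)² = 0.12554 kg·m²; centre at d = 0.701 m, so I = I_cm + Md² gives I = 0.12554 + (3.33)(0.701)² = 1.7619 kg·m².
Spherical shell: I_cm = (2/3)MR² = (2/3)(2.47)(0.323)² = 0.1718 kg·m²; centre at d = 0.558 m, so I = I_cm + Md² gives I = 0.1718 + (2.47)(0.558)² = 0.94086 kg·m².
Total I = 0.11945 + 1.7619 + 0.94086 = 2.8222 kg·m².

2.82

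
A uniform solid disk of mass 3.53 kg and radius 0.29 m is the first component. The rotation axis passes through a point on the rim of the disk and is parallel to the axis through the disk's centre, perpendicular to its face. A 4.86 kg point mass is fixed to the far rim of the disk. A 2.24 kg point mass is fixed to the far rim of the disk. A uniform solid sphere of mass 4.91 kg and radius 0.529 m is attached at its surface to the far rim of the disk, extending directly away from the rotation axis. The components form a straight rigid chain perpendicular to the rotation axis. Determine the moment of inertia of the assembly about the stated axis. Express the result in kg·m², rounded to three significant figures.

Solid disk: I_cm = (1/2)MR² = (1/2)(3.53)(0.29)² = 0.14844 kg·m²; centre at d = 0.29 m, so I = I_cm + Md² gives I = 0.14844 + (3.53)(0.29)² = 0.44531 kg·m².
Point mass: I_cm = 0; centre at d = 0.29 + 0.29 = 0.58 m, so I = I_cm + Md² gives I = 0 + (4.86)(0.58)² = 1.6349 kg·m².
Point mass: I_cm = 0; centre at d = 0.29 + 0.29 = 0.58 m, so I = I_cm + Md² gives I = 0 + (2.24)(0.58)² = 0.75354 kg·m².
Solid sphere: I_cm = (2/5)MR² = (2/5)(4.91)(0.529)² = 0.54961 kg·m²; centre at d = 0.29 + 0.29 + 0.529 = 1.109 m, so I = I_cm + Md² gives I = 0.54961 + (4.91)(1.109)² = 6.5883 kg·m².
Total I = 0.44531 + 1.6349 + 0.75354 + 6.5883 = 9.4221 kg·m².

9.42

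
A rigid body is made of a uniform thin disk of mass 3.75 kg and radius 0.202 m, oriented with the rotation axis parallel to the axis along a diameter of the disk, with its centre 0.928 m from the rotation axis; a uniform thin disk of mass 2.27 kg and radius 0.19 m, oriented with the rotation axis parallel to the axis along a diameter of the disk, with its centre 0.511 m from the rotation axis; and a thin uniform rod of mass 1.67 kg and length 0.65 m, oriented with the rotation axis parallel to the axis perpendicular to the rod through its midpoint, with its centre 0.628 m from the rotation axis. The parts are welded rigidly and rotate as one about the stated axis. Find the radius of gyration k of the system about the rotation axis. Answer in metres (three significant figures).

Thin disk: I_cm = (1/4)MR² = (1/4)(3.75)(0.202)² = 0.038254 kg m²; centre at d = 0.928 m, so the parallel axis theorem gives I = 0.038254 + (3.75)(0.928)² = 3.2677 kg m².
Thin disk: I_cm = (1/4)MR² = (1/4)(2.27)(0.19)² = 0.020487 kg m²; centre at d = 0.511 m, so the parallel axis theorem gives I = 0.020487 + (2.27)(0.511)² = 0.61323 kg m².
Thin rod: I_cm = (1/12)ML² = (1/12)(1.67)(0.65)² = 0.058798 kg m²; centre at d = 0.628 m, so the parallel axis theorem gives I = 0.058798 + (1.67)(0.628)² = 0.71742 kg m².
Total I = 4.5983 kg m²; total mass M = 7.69 kg.
k = √(I/M) = √(4.5983/7.69) = 0.77328 m.

0.773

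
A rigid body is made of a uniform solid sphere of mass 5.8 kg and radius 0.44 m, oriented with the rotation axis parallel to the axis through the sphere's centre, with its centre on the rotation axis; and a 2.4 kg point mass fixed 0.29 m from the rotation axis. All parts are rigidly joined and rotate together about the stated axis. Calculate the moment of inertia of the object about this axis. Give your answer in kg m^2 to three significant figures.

Solid sphere: I_cm = (2/5)MR² = (2/5)(5.8)(0.44)² = 0.44915 kg m^2; axis through the centre, so I = 0.44915 kg m^2.
Point mass: I_cm = 0; centre at d = 0.29 m, so the parallel axis theorem gives I = 0 + (2.4)(0.29)² = 0.20184 kg m^2.
Total I = 0.44915 + 0.20184 = 0.65099 kg m^2.

0.651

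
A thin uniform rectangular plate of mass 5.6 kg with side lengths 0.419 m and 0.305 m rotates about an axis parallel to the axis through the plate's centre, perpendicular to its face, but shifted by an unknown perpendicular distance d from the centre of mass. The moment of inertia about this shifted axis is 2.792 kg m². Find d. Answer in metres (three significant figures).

About the centre-of-mass axis, I_cm = (1/12)M(a²+b²) = (1/12)(5.6)[(0.419)² + (0.305)²] = 0.12534 kg m².
Parallel axis theorem: I = I_cm + Md², so Md² = 2.792 − 0.12534 = 2.6667 kg m².
d = √(2.6667 / 5.6) = 0.69006 m.

0.690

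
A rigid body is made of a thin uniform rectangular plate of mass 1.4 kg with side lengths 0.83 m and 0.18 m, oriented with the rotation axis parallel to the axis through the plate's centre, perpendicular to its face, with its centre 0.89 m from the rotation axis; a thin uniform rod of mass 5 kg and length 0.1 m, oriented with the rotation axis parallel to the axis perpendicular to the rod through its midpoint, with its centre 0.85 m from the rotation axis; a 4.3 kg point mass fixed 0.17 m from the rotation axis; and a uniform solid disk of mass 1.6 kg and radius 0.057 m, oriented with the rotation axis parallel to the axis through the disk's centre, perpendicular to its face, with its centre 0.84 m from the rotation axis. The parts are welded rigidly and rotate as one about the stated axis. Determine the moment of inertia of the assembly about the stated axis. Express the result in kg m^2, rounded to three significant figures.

6.07

Rectangular plate: I_cm = (1/12)M(a²+b²) = (1/12)(1.4)[(0.83)² + (0.18)²] = 0.084152 kg m^2; centre at d = 0.89 m, so I = I_cm + Md² gives I = 0.084152 + (1.4)(0.89)² = 1.1931 kg m^2.
Thin rod: I_cm = (1/12)ML² = (1/12)(5)(0.1)² = 0.0041667 kg m^2; centre at d = 0.85 m, so I = I_cm + Md² gives I = 0.0041667 + (5)(0.85)² = 3.6167 kg m^2.
Point mass: I_cm = 0; centre at d = 0.17 m, so I = I_cm + Md² gives I = 0 + (4.3)(0.17)² = 0.12427 kg m^2.
Solid disk: I_cm = (1/2)MR² = (1/2)(1.6)(0.057)² = 0.0025992 kg m^2; centre at d = 0.84 m, so I = I_cm + Md² gives I = 0.0025992 + (1.6)(0.84)² = 1.1316 kg m^2.
Total I = 1.1931 + 3.6167 + 0.12427 + 1.1316 = 6.0656 kg m^2.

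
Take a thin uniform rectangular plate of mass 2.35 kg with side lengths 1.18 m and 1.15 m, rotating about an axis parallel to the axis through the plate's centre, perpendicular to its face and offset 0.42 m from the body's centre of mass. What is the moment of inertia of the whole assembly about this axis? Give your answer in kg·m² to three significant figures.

0.946

I_cm = (1/12)M(a²+b²) = (1/12)(2.35)[(1.18)² + (1.15)²] = 0.53167 kg·m²; centre at d = 0.42 m, so the parallel axis theorem gives I = 0.53167 + (2.35)(0.42)² = 0.94621 kg·m².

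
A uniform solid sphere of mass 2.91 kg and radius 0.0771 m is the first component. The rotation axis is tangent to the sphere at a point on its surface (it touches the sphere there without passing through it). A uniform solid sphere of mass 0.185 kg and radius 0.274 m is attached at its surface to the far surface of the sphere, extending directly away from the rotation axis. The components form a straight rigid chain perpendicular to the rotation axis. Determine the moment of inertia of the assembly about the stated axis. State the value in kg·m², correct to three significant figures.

0.0637

Solid sphere: I_cm = (2/5)MR² = (2/5)(2.91)(0.0771)² = 0.0069193 kg·m²; centre at d = 0.0771 m, so the parallel axis theorem gives I = 0.0069193 + (2.91)(0.0771)² = 0.024218 kg·m².
Solid sphere: I_cm = (2/5)MR² = (2/5)(0.185)(0.274)² = 0.0055556 kg·m²; centre at d = 0.0771 + 0.0771 + 0.274 = 0.4282 m, so the parallel axis theorem gives I = 0.0055556 + (0.185)(0.4282)² = 0.039476 kg·m².
Total I = 0.024218 + 0.039476 = 0.063694 kg·m².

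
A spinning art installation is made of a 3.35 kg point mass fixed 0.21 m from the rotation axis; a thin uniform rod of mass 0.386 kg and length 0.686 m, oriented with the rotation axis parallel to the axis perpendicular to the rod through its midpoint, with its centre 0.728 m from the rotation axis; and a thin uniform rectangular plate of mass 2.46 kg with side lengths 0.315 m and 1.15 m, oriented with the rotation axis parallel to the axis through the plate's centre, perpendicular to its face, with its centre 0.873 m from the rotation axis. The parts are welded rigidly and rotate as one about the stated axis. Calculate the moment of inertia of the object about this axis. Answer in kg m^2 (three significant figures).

Point mass: I_cm = 0; centre at d = 0.21 m, so I = I_cm + Md² gives I = 0 + (3.35)(0.21)² = 0.14773 kg m^2.
Thin rod: I_cm = (1/12)ML² = (1/12)(0.386)(0.686)² = 0.015138 kg m^2; centre at d = 0.728 m, so I = I_cm + Md² gives I = 0.015138 + (0.386)(0.728)² = 0.21971 kg m^2.
Rectangular plate: I_cm = (1/12)M(a²+b²) = (1/12)(2.46)[(0.315)² + (1.15)²] = 0.29145 kg m^2; centre at d = 0.873 m, so I = I_cm + Md² gives I = 0.29145 + (2.46)(0.873)² = 2.1663 kg m^2.
Total I = 0.14773 + 0.21971 + 2.1663 = 2.5337 kg m^2.

2.53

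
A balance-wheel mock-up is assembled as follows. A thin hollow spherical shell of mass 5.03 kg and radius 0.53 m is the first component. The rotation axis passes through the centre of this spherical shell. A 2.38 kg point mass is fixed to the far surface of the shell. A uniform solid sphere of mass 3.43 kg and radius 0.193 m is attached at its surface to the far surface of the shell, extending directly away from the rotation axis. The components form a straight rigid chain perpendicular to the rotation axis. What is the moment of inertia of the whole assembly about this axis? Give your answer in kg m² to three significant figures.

3.45

Spherical shell: I_cm = (2/3)MR² = (2/3)(5.03)(0.53)² = 0.94195 kg m²; axis through the centre, so I = 0.94195 kg m².
Point mass: I_cm = 0; centre at d = 0.53 m, so I = I_cm + Md² gives I = 0 + (2.38)(0.53)² = 0.66854 kg m².
Solid sphere: I_cm = (2/5)MR² = (2/5)(3.43)(0.193)² = 0.051106 kg m²; centre at d = 0.53 + 0.193 = 0.723 m, so I = I_cm + Md² gives I = 0.051106 + (3.43)(0.723)² = 1.8441 kg m².
Total I = 0.94195 + 0.66854 + 1.8441 = 3.4546 kg m².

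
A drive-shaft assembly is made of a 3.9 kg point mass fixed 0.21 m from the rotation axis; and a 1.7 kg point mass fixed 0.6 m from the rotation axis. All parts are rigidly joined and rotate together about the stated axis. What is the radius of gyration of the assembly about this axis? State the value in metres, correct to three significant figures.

Point mass: I_cm = 0; centre at d = 0.21 m, so I = I_cm + Md² gives I = 0 + (3.9)(0.21)² = 0.17199 kg m^2.
Point mass: I_cm = 0; centre at d = 0.6 m, so I = I_cm + Md² gives I = 0 + (1.7)(0.6)² = 0.612 kg m^2.
Total I = 0.78399 kg m^2; total mass M = 5.6 kg.
k = √(I/M) = √(0.78399/5.6) = 0.37416 m.

0.374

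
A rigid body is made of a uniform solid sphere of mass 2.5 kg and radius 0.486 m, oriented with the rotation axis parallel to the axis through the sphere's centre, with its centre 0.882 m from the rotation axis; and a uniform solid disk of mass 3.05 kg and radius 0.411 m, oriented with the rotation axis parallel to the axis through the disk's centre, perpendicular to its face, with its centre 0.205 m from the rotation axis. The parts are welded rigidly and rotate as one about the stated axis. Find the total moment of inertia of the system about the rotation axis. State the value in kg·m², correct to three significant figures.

Solid sphere: I_cm = (2/5)MR² = (2/5)(2.5)(0.486)² = 0.2362 kg·m²; centre at d = 0.882 m, so I = I_cm + Md² gives I = 0.2362 + (2.5)(0.882)² = 2.181 kg·m².
Solid disk: I_cm = (1/2)MR² = (1/2)(3.05)(0.411)² = 0.2576 kg·m²; centre at d = 0.205 m, so I = I_cm + Md² gives I = 0.2576 + (3.05)(0.205)² = 0.38578 kg·m².
Total I = 2.181 + 0.38578 = 2.5668 kg·m².

2.57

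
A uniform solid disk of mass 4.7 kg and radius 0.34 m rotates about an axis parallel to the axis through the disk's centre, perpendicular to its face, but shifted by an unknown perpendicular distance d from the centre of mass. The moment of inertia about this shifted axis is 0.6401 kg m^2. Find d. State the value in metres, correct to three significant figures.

About the centre-of-mass axis, I_cm = (1/2)MR² = (1/2)(4.7)(0.34)² = 0.27166 kg m^2.
Parallel axis theorem: I = I_cm + Md², so Md² = 0.6401 − 0.27166 = 0.36844 kg m^2.
d = √(0.36844 / 4.7) = 0.27998 m.

0.280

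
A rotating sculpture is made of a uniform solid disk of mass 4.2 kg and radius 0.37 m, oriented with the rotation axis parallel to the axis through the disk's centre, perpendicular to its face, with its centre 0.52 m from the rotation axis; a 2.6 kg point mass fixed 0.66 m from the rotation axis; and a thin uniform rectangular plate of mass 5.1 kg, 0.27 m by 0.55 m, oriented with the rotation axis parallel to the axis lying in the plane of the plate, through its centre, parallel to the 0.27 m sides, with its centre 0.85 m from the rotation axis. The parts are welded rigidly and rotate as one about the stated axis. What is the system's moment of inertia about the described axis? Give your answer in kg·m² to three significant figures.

6.37

Solid disk: I_cm = (1/2)MR² = (1/2)(4.2)(0.37)² = 0.28749 kg·m²; centre at d = 0.52 m, so I = I_cm + Md² gives I = 0.28749 + (4.2)(0.52)² = 1.4232 kg·m².
Point mass: I_cm = 0; centre at d = 0.66 m, so I = I_cm + Md² gives I = 0 + (2.6)(0.66)² = 1.1326 kg·m².
Rectangular plate: I_cm = (1/12)Mb² = (1/12)(5.1)(0.55)² = 0.12856 kg·m²; centre at d = 0.85 m, so I = I_cm + Md² gives I = 0.12856 + (5.1)(0.85)² = 3.8133 kg·m².
Total I = 1.4232 + 1.1326 + 3.8133 = 6.369 kg·m².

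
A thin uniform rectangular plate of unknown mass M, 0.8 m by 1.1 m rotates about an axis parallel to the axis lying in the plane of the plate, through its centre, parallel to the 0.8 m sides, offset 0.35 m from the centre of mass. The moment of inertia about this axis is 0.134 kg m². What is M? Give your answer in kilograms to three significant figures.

0.600

I = I_cm + Md² = (1/12)Mb² + Md² = M·[0.0833333·(1.1)² + (0.35)²] = M·0.22333.
So M = 0.134 / 0.22333 = 0.6 kg.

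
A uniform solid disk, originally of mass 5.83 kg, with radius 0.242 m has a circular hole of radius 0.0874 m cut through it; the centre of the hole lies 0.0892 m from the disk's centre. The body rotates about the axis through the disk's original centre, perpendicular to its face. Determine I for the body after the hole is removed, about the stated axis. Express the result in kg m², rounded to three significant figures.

Unpierced body about its centre: I₀ = (1/2)MR² = (1/2)(5.83)(0.242)² = 0.17071 kg m².
The removed disk has mass m = M·(r/R)² = (5.83)(0.0874/0.242)² = 0.76043 kg (same uniform areal density).
Its moment of inertia about the rotation axis (parallel-axis theorem): I_hole = (1/2)mr² + md² = (1/2)(0.76043)(0.0874)² + (0.76043)(0.0892)² = 0.0089549 kg m².
Treating the hole as negative mass, I = I₀ − I_hole = 0.17071 − 0.0089549 = 0.16176 kg m².

0.162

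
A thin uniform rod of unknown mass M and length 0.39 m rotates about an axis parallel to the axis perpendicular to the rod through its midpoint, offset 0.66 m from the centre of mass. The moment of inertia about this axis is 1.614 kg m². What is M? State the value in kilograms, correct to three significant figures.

3.60

I = I_cm + Md² = (1/12)ML² + Md² = M·[0.0833333·(0.39)² + (0.66)²] = M·0.44828.
So M = 1.614 / 0.44828 = 3.6005 kg.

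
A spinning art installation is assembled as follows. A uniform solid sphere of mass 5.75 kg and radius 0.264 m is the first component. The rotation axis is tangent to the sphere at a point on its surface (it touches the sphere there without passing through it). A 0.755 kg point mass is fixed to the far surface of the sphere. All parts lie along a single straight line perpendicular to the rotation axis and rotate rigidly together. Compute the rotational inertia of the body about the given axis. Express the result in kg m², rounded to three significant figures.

Solid sphere: I_cm = (2/5)MR² = (2/5)(5.75)(0.264)² = 0.1603 kg m²; centre at d = 0.264 m, so the parallel axis theorem gives I = 0.1603 + (5.75)(0.264)² = 0.56105 kg m².
Point mass: I_cm = 0; centre at d = 0.264 + 0.264 = 0.528 m, so the parallel axis theorem gives I = 0 + (0.755)(0.528)² = 0.21048 kg m².
Total I = 0.56105 + 0.21048 = 0.77153 kg m².

0.772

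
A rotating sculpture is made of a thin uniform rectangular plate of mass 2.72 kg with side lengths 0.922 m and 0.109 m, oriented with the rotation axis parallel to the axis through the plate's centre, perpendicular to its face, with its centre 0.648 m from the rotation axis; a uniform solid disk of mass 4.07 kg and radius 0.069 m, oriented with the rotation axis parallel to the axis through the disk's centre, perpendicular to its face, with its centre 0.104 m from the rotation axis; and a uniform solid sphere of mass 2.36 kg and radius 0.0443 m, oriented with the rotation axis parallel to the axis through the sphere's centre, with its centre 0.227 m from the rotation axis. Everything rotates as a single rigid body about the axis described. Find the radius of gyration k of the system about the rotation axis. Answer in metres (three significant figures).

Rectangular plate: I_cm = (1/12)M(a²+b²) = (1/12)(2.72)[(0.922)² + (0.109)²] = 0.19538 kg m^2; centre at d = 0.648 m, so the parallel axis theorem gives I = 0.19538 + (2.72)(0.648)² = 1.3375 kg m^2.
Solid disk: I_cm = (1/2)MR² = (1/2)(4.07)(0.069)² = 0.0096886 kg m^2; centre at d = 0.104 m, so the parallel axis theorem gives I = 0.0096886 + (4.07)(0.104)² = 0.05371 kg m^2.
Solid sphere: I_cm = (2/5)MR² = (2/5)(2.36)(0.0443)² = 0.0018526 kg m^2; centre at d = 0.227 m, so the parallel axis theorem gives I = 0.0018526 + (2.36)(0.227)² = 0.12346 kg m^2.
Total I = 1.5147 kg m^2; total mass M = 9.15 kg.
k = √(I/M) = √(1.5147/9.15) = 0.40687 m.

0.407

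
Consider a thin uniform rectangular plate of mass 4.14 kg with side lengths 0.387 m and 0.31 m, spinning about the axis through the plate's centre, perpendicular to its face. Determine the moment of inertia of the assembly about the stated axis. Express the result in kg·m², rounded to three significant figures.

I_cm = (1/12)M(a²+b²) = (1/12)(4.14)[(0.387)² + (0.31)²] = 0.084825 kg·m²; axis through the centre, so I = 0.084825 kg·m².

0.0848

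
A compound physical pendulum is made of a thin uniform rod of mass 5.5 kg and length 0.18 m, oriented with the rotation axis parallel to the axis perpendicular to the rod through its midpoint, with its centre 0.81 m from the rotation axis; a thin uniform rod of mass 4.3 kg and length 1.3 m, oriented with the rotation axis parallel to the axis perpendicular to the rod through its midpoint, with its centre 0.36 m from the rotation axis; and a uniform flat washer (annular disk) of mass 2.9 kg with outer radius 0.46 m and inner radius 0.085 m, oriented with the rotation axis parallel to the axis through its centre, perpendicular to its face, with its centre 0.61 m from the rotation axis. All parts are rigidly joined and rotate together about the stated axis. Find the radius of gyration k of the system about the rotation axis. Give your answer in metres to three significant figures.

Thin rod: I_cm = (1/12)ML² = (1/12)(5.5)(0.18)² = 0.01485 kg m²; centre at d = 0.81 m, so the parallel axis theorem gives I = 0.01485 + (5.5)(0.81)² = 3.6234 kg m².
Thin rod: I_cm = (1/12)ML² = (1/12)(4.3)(1.3)² = 0.60558 kg m²; centre at d = 0.36 m, so the parallel axis theorem gives I = 0.60558 + (4.3)(0.36)² = 1.1629 kg m².
Annular disk: I_cm = (1/2)M(R²+r²) = (1/2)(2.9)[(0.46)² + (0.085)²] = 0.3173 kg m²; centre at d = 0.61 m, so the parallel axis theorem gives I = 0.3173 + (2.9)(0.61)² = 1.3964 kg m².
Total I = 6.1826 kg m²; total mass M = 12.7 kg.
k = √(I/M) = √(6.1826/12.7) = 0.69773 m.

0.698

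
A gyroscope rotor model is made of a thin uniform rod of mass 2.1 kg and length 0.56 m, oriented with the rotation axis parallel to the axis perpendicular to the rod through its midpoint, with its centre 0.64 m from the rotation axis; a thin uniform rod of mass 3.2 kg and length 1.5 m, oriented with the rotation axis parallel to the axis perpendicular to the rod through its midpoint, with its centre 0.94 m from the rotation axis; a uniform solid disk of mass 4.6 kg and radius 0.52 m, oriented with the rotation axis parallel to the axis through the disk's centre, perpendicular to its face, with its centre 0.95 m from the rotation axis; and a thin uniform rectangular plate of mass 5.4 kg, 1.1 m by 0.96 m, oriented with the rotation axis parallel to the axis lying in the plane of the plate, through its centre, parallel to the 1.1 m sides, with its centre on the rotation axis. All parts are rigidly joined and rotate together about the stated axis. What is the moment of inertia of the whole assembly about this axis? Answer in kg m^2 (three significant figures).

9.53

Thin rod: I_cm = (1/12)ML² = (1/12)(2.1)(0.56)² = 0.05488 kg m^2; centre at d = 0.64 m, so the parallel axis theorem gives I = 0.05488 + (2.1)(0.64)² = 0.91504 kg m^2.
Thin rod: I_cm = (1/12)ML² = (1/12)(3.2)(1.5)² = 0.6 kg m^2; centre at d = 0.94 m, so the parallel axis theorem gives I = 0.6 + (3.2)(0.94)² = 3.4275 kg m^2.
Solid disk: I_cm = (1/2)MR² = (1/2)(4.6)(0.52)² = 0.62192 kg m^2; centre at d = 0.95 m, so the parallel axis theorem gives I = 0.62192 + (4.6)(0.95)² = 4.7734 kg m^2.
Rectangular plate: I_cm = (1/12)Mb² = (1/12)(5.4)(0.96)² = 0.41472 kg m^2; axis through the centre, so I = 0.41472 kg m^2.
Total I = 0.91504 + 3.4275 + 4.7734 + 0.41472 = 9.5307 kg m^2.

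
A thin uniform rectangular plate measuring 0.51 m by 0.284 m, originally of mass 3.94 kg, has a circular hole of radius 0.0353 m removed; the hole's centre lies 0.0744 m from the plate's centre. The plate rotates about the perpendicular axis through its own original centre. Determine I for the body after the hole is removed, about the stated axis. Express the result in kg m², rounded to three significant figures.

Unpierced body about its centre: I₀ = (1/12)M(a²+b²) = (1/12)(3.94)[(0.51)² + (0.284)²] = 0.11188 kg m².
The removed disk has mass m = M·πr²/(ab) = (3.94)·π(0.0353)²/(0.51·0.284) = 0.10649 kg (same uniform areal density).
Its moment of inertia about the rotation axis (parallel-axis theorem): I_hole = (1/2)mr² + md² = (1/2)(0.10649)(0.0353)² + (0.10649)(0.0744)² = 0.00065581 kg m².
Treating the hole as negative mass, I = I₀ − I_hole = 0.11188 − 0.00065581 = 0.11123 kg m².

0.111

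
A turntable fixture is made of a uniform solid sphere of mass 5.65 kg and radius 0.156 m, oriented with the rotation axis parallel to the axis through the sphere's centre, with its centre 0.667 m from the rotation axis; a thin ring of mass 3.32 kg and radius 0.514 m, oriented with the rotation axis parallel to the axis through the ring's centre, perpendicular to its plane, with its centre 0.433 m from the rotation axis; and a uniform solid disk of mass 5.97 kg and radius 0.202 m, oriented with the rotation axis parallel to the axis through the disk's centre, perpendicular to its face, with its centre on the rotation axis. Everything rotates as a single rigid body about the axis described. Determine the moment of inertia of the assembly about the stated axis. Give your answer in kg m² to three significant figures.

Solid sphere: I_cm = (2/5)MR² = (2/5)(5.65)(0.156)² = 0.054999 kg m²; centre at d = 0.667 m, so the parallel axis theorem gives I = 0.054999 + (5.65)(0.667)² = 2.5686 kg m².
Thin ring: I_cm = MR² = (3.32)(0.514)² = 0.87713 kg m²; centre at d = 0.433 m, so the parallel axis theorem gives I = 0.87713 + (3.32)(0.433)² = 1.4996 kg m².
Solid disk: I_cm = (1/2)MR² = (1/2)(5.97)(0.202)² = 0.1218 kg m²; axis through the centre, so I = 0.1218 kg m².
Total I = 2.5686 + 1.4996 + 0.1218 = 4.19 kg m².

4.19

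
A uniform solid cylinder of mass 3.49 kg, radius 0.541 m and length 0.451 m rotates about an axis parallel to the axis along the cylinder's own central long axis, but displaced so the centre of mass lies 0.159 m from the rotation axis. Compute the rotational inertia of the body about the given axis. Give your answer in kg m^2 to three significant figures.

I_cm = (1/2)MR² = (1/2)(3.49)(0.541)² = 0.51073 kg m^2; centre at d = 0.159 m, so the parallel axis theorem gives I = 0.51073 + (3.49)(0.159)² = 0.59896 kg m^2.

0.599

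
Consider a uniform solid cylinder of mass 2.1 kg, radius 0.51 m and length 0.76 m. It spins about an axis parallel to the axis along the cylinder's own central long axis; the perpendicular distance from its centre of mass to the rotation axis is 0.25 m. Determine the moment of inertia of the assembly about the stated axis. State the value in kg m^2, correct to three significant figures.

0.404

I_cm = (1/2)MR² = (1/2)(2.1)(0.51)² = 0.2731 kg m^2; centre at d = 0.25 m, so I = I_cm + Md² gives I = 0.2731 + (2.1)(0.25)² = 0.40436 kg m^2.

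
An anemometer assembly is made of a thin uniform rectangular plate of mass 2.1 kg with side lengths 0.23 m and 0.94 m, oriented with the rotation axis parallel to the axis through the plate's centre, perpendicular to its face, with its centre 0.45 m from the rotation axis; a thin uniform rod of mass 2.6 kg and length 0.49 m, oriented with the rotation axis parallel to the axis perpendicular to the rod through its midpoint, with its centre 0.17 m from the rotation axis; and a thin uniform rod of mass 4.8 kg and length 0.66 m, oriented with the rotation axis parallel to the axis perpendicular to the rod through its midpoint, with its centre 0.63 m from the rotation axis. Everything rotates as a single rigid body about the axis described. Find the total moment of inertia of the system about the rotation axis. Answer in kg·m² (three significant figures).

2.80

Rectangular plate: I_cm = (1/12)M(a²+b²) = (1/12)(2.1)[(0.23)² + (0.94)²] = 0.16389 kg·m²; centre at d = 0.45 m, so I = I_cm + Md² gives I = 0.16389 + (2.1)(0.45)² = 0.58914 kg·m².
Thin rod: I_cm = (1/12)ML² = (1/12)(2.6)(0.49)² = 0.052022 kg·m²; centre at d = 0.17 m, so I = I_cm + Md² gives I = 0.052022 + (2.6)(0.17)² = 0.12716 kg·m².
Thin rod: I_cm = (1/12)ML² = (1/12)(4.8)(0.66)² = 0.17424 kg·m²; centre at d = 0.63 m, so I = I_cm + Md² gives I = 0.17424 + (4.8)(0.63)² = 2.0794 kg·m².
Total I = 0.58914 + 0.12716 + 2.0794 = 2.7957 kg·m².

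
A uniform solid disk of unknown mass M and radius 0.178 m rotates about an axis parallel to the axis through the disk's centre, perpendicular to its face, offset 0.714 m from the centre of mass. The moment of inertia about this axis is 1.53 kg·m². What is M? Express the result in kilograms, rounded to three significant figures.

2.91

I = I_cm + Md² = (1/2)MR² + Md² = M·[0.5·(0.178)² + (0.714)²] = M·0.52564.
So M = 1.53 / 0.52564 = 2.9107 kg.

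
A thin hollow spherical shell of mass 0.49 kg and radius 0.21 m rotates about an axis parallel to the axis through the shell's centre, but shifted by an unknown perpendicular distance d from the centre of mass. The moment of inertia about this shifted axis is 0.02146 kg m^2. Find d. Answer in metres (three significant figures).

About the centre-of-mass axis, I_cm = (2/3)MR² = (2/3)(0.49)(0.21)² = 0.014406 kg m^2.
Parallel axis theorem: I = I_cm + Md², so Md² = 0.02146 − 0.014406 = 0.007054 kg m^2.
d = √(0.007054 / 0.49) = 0.11998 m.

0.120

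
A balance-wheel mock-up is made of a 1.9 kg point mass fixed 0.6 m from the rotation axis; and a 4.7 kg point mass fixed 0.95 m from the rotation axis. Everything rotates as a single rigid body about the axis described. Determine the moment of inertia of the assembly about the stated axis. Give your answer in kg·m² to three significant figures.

4.93

Point mass: I_cm = 0; centre at d = 0.6 m, so the parallel axis theorem gives I = 0 + (1.9)(0.6)² = 0.684 kg·m².
Point mass: I_cm = 0; centre at d = 0.95 m, so the parallel axis theorem gives I = 0 + (4.7)(0.95)² = 4.2417 kg·m².
Total I = 0.684 + 4.2417 = 4.9257 kg·m².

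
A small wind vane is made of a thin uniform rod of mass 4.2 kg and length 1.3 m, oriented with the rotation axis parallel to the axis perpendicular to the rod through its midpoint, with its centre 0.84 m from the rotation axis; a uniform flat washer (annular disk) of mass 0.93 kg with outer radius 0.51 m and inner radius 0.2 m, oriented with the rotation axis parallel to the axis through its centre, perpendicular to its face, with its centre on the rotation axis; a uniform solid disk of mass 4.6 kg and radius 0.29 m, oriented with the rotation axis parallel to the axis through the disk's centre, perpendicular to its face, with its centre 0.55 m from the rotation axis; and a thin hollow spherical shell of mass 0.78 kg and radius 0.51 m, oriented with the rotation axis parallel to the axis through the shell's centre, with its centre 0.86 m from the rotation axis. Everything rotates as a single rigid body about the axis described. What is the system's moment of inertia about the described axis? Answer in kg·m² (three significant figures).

5.99

Thin rod: I_cm = (1/12)ML² = (1/12)(4.2)(1.3)² = 0.5915 kg·m²; centre at d = 0.84 m, so the parallel axis theorem gives I = 0.5915 + (4.2)(0.84)² = 3.555 kg·m².
Annular disk: I_cm = (1/2)M(R²+r²) = (1/2)(0.93)[(0.51)² + (0.2)²] = 0.13955 kg·m²; axis through the centre, so I = 0.13955 kg·m².
Solid disk: I_cm = (1/2)MR² = (1/2)(4.6)(0.29)² = 0.19343 kg·m²; centre at d = 0.55 m, so the parallel axis theorem gives I = 0.19343 + (4.6)(0.55)² = 1.5849 kg·m².
Spherical shell: I_cm = (2/3)MR² = (2/3)(0.78)(0.51)² = 0.13525 kg·m²; centre at d = 0.86 m, so the parallel axis theorem gives I = 0.13525 + (0.78)(0.86)² = 0.71214 kg·m².
Total I = 3.555 + 0.13955 + 1.5849 + 0.71214 = 5.9916 kg·m².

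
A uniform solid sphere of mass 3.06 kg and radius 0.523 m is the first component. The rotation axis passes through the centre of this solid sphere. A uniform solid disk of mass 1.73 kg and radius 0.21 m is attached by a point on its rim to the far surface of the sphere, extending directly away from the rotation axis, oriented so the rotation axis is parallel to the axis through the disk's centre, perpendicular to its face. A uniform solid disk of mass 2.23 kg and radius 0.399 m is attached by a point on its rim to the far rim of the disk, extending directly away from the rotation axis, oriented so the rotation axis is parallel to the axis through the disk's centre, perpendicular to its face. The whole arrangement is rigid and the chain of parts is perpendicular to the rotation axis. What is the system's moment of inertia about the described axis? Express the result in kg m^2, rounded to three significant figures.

5.50

Solid sphere: I_cm = (2/5)MR² = (2/5)(3.06)(0.523)² = 0.3348 kg m^2; axis through the centre, so I = 0.3348 kg m^2.
Solid disk: I_cm = (1/2)MR² = (1/2)(1.73)(0.21)² = 0.038146 kg m^2; centre at d = 0.523 + 0.21 = 0.733 m, so the parallel axis theorem gives I = 0.038146 + (1.73)(0.733)² = 0.96766 kg m^2.
Solid disk: I_cm = (1/2)MR² = (1/2)(2.23)(0.399)² = 0.17751 kg m^2; centre at d = 0.523 + 0.21 + 0.21 + 0.399 = 1.342 m, so the parallel axis theorem gives I = 0.17751 + (2.23)(1.342)² = 4.1937 kg m^2.
Total I = 0.3348 + 0.96766 + 4.1937 = 5.4961 kg m^2.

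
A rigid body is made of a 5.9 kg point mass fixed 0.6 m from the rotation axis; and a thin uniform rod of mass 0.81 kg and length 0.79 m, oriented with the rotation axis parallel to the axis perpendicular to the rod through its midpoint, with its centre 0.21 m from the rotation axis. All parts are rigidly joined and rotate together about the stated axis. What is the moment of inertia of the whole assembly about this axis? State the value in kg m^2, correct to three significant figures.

2.20

Point mass: I_cm = 0; centre at d = 0.6 m, so the parallel axis theorem gives I = 0 + (5.9)(0.6)² = 2.124 kg m^2.
Thin rod: I_cm = (1/12)ML² = (1/12)(0.81)(0.79)² = 0.042127 kg m^2; centre at d = 0.21 m, so the parallel axis theorem gives I = 0.042127 + (0.81)(0.21)² = 0.077848 kg m^2.
Total I = 2.124 + 0.077848 = 2.2018 kg m^2.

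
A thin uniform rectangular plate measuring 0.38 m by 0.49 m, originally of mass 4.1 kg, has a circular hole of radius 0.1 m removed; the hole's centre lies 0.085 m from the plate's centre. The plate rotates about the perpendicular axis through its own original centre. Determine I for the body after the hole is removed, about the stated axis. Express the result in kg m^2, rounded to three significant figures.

0.123

Unpierced body about its centre: I₀ = (1/12)M(a²+b²) = (1/12)(4.1)[(0.38)² + (0.49)²] = 0.13137 kg m^2.
The removed disk has mass m = M·πr²/(ab) = (4.1)·π(0.1)²/(0.38·0.49) = 0.69176 kg (same uniform areal density).
Its moment of inertia about the rotation axis (parallel-axis theorem): I_hole = (1/2)mr² + md² = (1/2)(0.69176)(0.1)² + (0.69176)(0.085)² = 0.0084567 kg m^2.
Treating the hole as negative mass, I = I₀ − I_hole = 0.13137 − 0.0084567 = 0.12291 kg m^2.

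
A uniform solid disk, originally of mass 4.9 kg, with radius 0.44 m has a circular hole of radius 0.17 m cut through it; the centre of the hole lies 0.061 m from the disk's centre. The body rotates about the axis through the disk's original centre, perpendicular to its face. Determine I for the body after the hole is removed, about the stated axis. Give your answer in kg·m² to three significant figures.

Unpierced body about its centre: I₀ = (1/2)MR² = (1/2)(4.9)(0.44)² = 0.47432 kg·m².
The removed disk has mass m = M·(r/R)² = (4.9)(0.17/0.44)² = 0.73146 kg (same uniform areal density).
Its moment of inertia about the rotation axis (parallel-axis theorem): I_hole = (1/2)mr² + md² = (1/2)(0.73146)(0.17)² + (0.73146)(0.061)² = 0.013291 kg·m².
Treating the hole as negative mass, I = I₀ − I_hole = 0.47432 − 0.013291 = 0.46103 kg·m².

0.461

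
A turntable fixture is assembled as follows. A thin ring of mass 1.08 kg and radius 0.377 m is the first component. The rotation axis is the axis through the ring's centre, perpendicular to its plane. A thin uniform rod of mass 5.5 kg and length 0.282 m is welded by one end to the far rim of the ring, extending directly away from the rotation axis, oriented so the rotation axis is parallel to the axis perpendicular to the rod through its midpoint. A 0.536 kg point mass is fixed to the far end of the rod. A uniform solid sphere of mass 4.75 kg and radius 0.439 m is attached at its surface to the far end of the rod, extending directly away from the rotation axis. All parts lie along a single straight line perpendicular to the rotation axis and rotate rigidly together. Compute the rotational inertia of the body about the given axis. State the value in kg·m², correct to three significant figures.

Thin ring: I_cm = MR² = (1.08)(0.377)² = 0.1535 kg·m²; axis through the centre, so I = 0.1535 kg·m².
Thin rod: I_cm = (1/12)ML² = (1/12)(5.5)(0.282)² = 0.036448 kg·m²; centre at d = 0.377 + 0.141 = 0.518 m, so the parallel axis theorem gives I = 0.036448 + (5.5)(0.518)² = 1.5122 kg·m².
Point mass: I_cm = 0; centre at d = 0.377 + 0.141 + 0.141 = 0.659 m, so the parallel axis theorem gives I = 0 + (0.536)(0.659)² = 0.23277 kg·m².
Solid sphere: I_cm = (2/5)MR² = (2/5)(4.75)(0.439)² = 0.36617 kg·m²; centre at d = 0.377 + 0.141 + 0.141 + 0.439 = 1.098 m, so the parallel axis theorem gives I = 0.36617 + (4.75)(1.098)² = 6.0928 kg·m².
Total I = 0.1535 + 1.5122 + 0.23277 + 6.0928 = 7.9913 kg·m².

7.99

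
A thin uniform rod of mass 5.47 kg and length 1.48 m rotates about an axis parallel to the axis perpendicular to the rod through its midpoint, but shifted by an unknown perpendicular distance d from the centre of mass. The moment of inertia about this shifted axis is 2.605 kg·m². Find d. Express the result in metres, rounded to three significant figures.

About the centre-of-mass axis, I_cm = (1/12)ML² = (1/12)(5.47)(1.48)² = 0.99846 kg·m².
Parallel axis theorem: I = I_cm + Md², so Md² = 2.605 − 0.99846 = 1.6065 kg·m².
d = √(1.6065 / 5.47) = 0.54194 m.

0.542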